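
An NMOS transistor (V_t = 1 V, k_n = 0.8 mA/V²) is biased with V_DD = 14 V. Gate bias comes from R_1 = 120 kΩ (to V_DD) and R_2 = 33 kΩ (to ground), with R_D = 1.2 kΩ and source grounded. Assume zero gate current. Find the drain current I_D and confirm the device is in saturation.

I_D ≈ 1.6 mA

V_G = V_DD·R_2/(R_1+R_2) = 14×33/153 = 3.02 V. With the source grounded, V_GS = V_G = 3.02 V.
Assume saturation: I_D = (k_n/2)(V_GS − V_t)² = (0.8/2)×(3.02 − 1)² = 0.4×2.02² = 1.63 mA.
V_DS = V_DD − I_D·R_D = 14 − 1.63×1.2 = 12 V.
Saturation requires V_DS ≥ V_GS − V_t = 2.02 V; 12 ≥ 2.02 ✓.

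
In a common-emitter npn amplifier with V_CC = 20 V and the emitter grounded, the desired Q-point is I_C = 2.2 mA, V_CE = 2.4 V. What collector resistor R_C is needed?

R_C ≈ 8 kΩ

Collector loop: V_CC = I_C·R_C + V_CE.
R_C = (V_CC − V_CE)/I_C = (20 − 2.4)/2.2 = 8 kΩ.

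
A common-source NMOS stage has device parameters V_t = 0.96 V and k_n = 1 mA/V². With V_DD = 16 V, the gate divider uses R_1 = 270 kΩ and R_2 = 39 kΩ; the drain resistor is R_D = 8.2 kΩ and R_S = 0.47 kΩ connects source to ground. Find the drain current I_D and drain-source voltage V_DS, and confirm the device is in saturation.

V_G = V_DD·R_2/(R_1+R_2) = 16×39/309 = 2.02 V.
Assume saturation: I_D = (k_n/2)(V_GS − V_t)² with V_GS = V_G − I_D·R_S = 2.02 − 0.47·I_D.
Substituting gives 0.11·I_D² − 1.5·I_D + 0.561 = 0, with roots I_D = 0.386 or 13.2 mA.
The root I_D = 13.2 mA gives V_GS = -4.17 V ≤ V_t, so take I_D = 0.386 mA.
Then V_GS = 1.84 V and V_DS = V_DD − I_D(R_D+R_S) = 16 − 0.386×8.67 = 12.7 V.
Saturation requires V_DS ≥ V_GS − V_t = 0.878 V; 12.7 ≥ 0.878 ✓.

I_D ≈ 0.39 mA, V_DS ≈ 13 V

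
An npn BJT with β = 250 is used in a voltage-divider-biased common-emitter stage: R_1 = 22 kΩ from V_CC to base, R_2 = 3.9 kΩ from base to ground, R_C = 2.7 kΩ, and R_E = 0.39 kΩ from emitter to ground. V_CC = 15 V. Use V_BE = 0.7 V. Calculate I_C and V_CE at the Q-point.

Thevenize the base divider: V_Th = V_CC·R_2/(R_1+R_2) = 15×3.9/25.9 = 2.26 V, R_Th = R_1‖R_2 = 3.31 kΩ.
Base-emitter loop: V_Th = I_B·R_Th + V_BE + (β+1)I_B·R_E, so I_B = (2.26 − 0.7) / (3.31 + 251×0.39) = 0.0154 mA.
I_C = β·I_B = 250×0.0154 = 3.85 mA, and I_E = (β+1)I_B = 3.87 mA.
V_CE = V_CC − I_C·R_C − I_E·R_E = 15 − 3.85×2.7 − 3.87×0.39 = 3.1 V.
V_CE = 3.1 V > 0.2 V confirms active-region operation.

I_C ≈ 3.9 mA, V_CE ≈ 3.1 V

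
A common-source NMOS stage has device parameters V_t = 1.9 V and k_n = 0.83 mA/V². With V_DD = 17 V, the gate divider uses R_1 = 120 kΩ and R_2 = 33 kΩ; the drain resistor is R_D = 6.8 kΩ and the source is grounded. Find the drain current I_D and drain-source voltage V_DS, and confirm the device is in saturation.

I_D ≈ 1.3 mA, V_DS ≈ 8.2 V

V_G = V_DD·R_2/(R_1+R_2) = 17×33/153 = 3.67 V. With the source grounded, V_GS = V_G = 3.67 V.
Assume saturation: I_D = (k_n/2)(V_GS − V_t)² = (0.83/2)×(3.67 − 1.9)² = 0.415×1.77² = 1.3 mA.
V_DS = V_DD − I_D·R_D = 17 − 1.3×6.8 = 8.19 V.
Saturation requires V_DS ≥ V_GS − V_t = 1.77 V; 8.19 ≥ 1.77 ✓.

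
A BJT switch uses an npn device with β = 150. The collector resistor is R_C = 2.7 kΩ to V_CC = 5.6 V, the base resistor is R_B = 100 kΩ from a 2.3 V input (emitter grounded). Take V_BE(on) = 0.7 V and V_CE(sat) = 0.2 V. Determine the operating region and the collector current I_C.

saturation; I_C ≈ 2 mA

Assume active: I_B = (2.3 − 0.7)/100 = 0.016 mA, giving I_C = β·I_B = 2.4 mA.
But then V_CE = 5.6 − 2.4×2.7 = -0.88 V < V_CE(sat) = 0.2 V — impossible in the active region.
So the transistor is saturated. With V_CE = 0.2 V, I_C = (V_CC − 0.2)/R_C = 5.4/2.7 = 2 mA.
Check: β·I_B = 2.4 mA > I_C = 2 mA, confirming saturation.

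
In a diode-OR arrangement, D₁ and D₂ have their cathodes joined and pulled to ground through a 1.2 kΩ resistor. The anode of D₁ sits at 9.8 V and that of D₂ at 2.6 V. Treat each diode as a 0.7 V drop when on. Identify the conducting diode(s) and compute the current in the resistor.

Only D₁ conducts; I_R ≈ 7.6 mA

Assume both conduct. Then node N would need to be at both 9.8−0.7 = 9.1 V and 2.6−0.7 = 1.9 V, which is impossible.
Assume only D₁ conducts: V_N = 9.8 − 0.7 = 9.1 V, so I_R = 9.1/1.2 = 7.58 mA.
Check D₂: its anode-to-cathode voltage is 2.6 − 9.1 = -6.5 V < 0.7 V, so it is off. The assumption is consistent.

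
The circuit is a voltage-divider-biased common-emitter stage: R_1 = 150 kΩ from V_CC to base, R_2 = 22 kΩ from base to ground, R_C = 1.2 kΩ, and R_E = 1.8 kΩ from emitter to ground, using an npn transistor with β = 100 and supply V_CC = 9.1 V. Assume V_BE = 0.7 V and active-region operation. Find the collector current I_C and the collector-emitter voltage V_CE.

Thevenize the base divider: V_Th = V_CC·R_2/(R_1+R_2) = 9.1×22/172 = 1.16 V, R_Th = R_1‖R_2 = 19.2 kΩ.
Base-emitter loop: V_Th = I_B·R_Th + V_BE + (β+1)I_B·R_E, so I_B = (1.16 − 0.7) / (19.2 + 101×1.8) = 0.00231 mA.
I_C = β·I_B = 100×0.00231 = 0.231 mA, and I_E = (β+1)I_B = 0.233 mA.
V_CE = V_CC − I_C·R_C − I_E·R_E = 9.1 − 0.231×1.2 − 0.233×1.8 = 8.4 V.
V_CE = 8.4 V > 0.2 V confirms active-region operation.

I_C ≈ 0.23 mA, V_CE ≈ 8.4 V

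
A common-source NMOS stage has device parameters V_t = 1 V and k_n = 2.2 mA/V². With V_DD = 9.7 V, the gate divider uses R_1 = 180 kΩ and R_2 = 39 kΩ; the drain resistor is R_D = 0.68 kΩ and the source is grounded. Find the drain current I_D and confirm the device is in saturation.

V_G = V_DD·R_2/(R_1+R_2) = 9.7×39/219 = 1.73 V. With the source grounded, V_GS = V_G = 1.73 V.
Assume saturation: I_D = (k_n/2)(V_GS − V_t)² = (2.2/2)×(1.73 − 1)² = 1.1×0.727² = 0.582 mA.
V_DS = V_DD − I_D·R_D = 9.7 − 0.582×0.68 = 9.3 V.
Saturation requires V_DS ≥ V_GS − V_t = 0.727 V; 9.3 ≥ 0.727 ✓.

I_D ≈ 0.58 mA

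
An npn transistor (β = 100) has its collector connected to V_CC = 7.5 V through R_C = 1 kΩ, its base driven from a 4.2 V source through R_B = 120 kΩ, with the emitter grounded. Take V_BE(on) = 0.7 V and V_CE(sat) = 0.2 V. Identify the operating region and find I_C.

active; I_C ≈ 2.9 mA

Assume active. Base-emitter loop: I_B = (V_BB − V_BE)/R_B = (4.2 − 0.7)/120 = 0.0292 mA.
I_C = β·I_B = 100×0.0292 = 2.92 mA.
V_CE = V_CC − I_C·R_C = 7.5 − 2.92×1 = 4.58 V > V_CE(sat), so the active-region assumption holds.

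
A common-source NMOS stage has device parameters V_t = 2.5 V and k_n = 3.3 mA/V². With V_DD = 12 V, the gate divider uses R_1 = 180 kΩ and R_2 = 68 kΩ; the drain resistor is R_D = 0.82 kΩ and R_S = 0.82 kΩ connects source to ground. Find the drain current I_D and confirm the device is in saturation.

I_D ≈ 0.38 mA

V_G = V_DD·R_2/(R_1+R_2) = 12×68/248 = 3.29 V.
Assume saturation: I_D = (k_n/2)(V_GS − V_t)² with V_GS = V_G − I_D·R_S = 3.29 − 0.82·I_D.
Substituting gives 1.11·I_D² − 3.14·I_D + 1.03 = 0, with roots I_D = 0.379 or 2.45 mA.
The root I_D = 2.45 mA gives V_GS = 1.28 V ≤ V_t, so take I_D = 0.379 mA.
Then V_GS = 2.98 V and V_DS = V_DD − I_D(R_D+R_S) = 12 − 0.379×1.64 = 11.4 V.
Saturation requires V_DS ≥ V_GS − V_t = 0.479 V; 11.4 ≥ 0.479 ✓.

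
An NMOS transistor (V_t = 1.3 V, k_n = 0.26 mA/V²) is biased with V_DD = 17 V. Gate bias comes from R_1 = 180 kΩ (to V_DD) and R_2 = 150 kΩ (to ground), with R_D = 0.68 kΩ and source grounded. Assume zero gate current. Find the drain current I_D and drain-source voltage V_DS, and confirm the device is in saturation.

I_D ≈ 5.4 mA, V_DS ≈ 13 V

V_G = V_DD·R_2/(R_1+R_2) = 17×150/330 = 7.73 V. With the source grounded, V_GS = V_G = 7.73 V.
Assume saturation: I_D = (k_n/2)(V_GS − V_t)² = (0.26/2)×(7.73 − 1.3)² = 0.13×6.43² = 5.37 mA.
V_DS = V_DD − I_D·R_D = 17 − 5.37×0.68 = 13.3 V.
Saturation requires V_DS ≥ V_GS − V_t = 6.43 V; 13.3 ≥ 6.43 ✓.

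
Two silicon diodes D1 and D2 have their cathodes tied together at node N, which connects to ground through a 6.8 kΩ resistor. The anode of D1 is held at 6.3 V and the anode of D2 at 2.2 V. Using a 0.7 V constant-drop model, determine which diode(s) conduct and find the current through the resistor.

Assume both conduct. Then node N would need to be at both 6.3−0.7 = 5.6 V and 2.2−0.7 = 1.5 V, which is impossible.
Assume only D1 conducts: V_N = 6.3 − 0.7 = 5.6 V, so I_R = 5.6/6.8 = 0.824 mA.
Check D2: its anode-to-cathode voltage is 2.2 − 5.6 = -3.4 V < 0.7 V, so it is off. The assumption is consistent.

Only D1 conducts; I_R ≈ 0.82 mA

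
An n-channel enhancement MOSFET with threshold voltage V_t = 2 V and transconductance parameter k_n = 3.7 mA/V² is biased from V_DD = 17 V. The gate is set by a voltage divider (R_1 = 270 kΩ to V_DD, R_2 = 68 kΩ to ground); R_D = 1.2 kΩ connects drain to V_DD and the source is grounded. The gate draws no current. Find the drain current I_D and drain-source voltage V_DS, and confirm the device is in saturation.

V_G = V_DD·R_2/(R_1+R_2) = 17×68/338 = 3.42 V. With the source grounded, V_GS = V_G = 3.42 V.
Assume saturation: I_D = (k_n/2)(V_GS − V_t)² = (3.7/2)×(3.42 − 2)² = 1.85×1.42² = 3.73 mA.
V_DS = V_DD − I_D·R_D = 17 − 3.73×1.2 = 12.5 V.
Saturation requires V_DS ≥ V_GS − V_t = 1.42 V; 12.5 ≥ 1.42 ✓.

I_D ≈ 3.7 mA, V_DS ≈ 13 V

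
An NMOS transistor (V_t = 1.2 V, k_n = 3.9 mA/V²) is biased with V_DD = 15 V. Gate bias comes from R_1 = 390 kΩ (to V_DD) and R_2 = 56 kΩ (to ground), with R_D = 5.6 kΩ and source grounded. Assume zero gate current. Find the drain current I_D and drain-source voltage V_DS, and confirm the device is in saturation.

V_G = V_DD·R_2/(R_1+R_2) = 15×56/446 = 1.88 V. With the source grounded, V_GS = V_G = 1.88 V.
Assume saturation: I_D = (k_n/2)(V_GS − V_t)² = (3.9/2)×(1.88 − 1.2)² = 1.95×0.683² = 0.911 mA.
V_DS = V_DD − I_D·R_D = 15 − 0.911×5.6 = 9.9 V.
Saturation requires V_DS ≥ V_GS − V_t = 0.683 V; 9.9 ≥ 0.683 ✓.

I_D ≈ 0.91 mA, V_DS ≈ 9.9 V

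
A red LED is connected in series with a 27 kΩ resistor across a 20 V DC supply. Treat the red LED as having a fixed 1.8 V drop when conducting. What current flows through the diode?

I ≈ 0.67 mA

KVL around the loop: 20 = V_D + I·R = 1.8 + I × 27 kΩ.
So I = (20 − 1.8) / 27 kΩ = 18.2 / 27 = 0.674 mA.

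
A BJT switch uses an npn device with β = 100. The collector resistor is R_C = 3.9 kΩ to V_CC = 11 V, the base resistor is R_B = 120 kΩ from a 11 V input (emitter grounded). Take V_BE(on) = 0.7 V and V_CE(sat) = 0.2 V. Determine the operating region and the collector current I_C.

saturation; I_C ≈ 2.8 mA

Assume active: I_B = (11 − 0.7)/120 = 0.0858 mA, giving I_C = β·I_B = 8.58 mA.
But then V_CE = 11 − 8.58×3.9 = -22.5 V < V_CE(sat) = 0.2 V — impossible in the active region.
So the transistor is saturated. With V_CE = 0.2 V, I_C = (V_CC − 0.2)/R_C = 10.8/3.9 = 2.77 mA.
Check: β·I_B = 8.58 mA > I_C = 2.77 mA, confirming saturation.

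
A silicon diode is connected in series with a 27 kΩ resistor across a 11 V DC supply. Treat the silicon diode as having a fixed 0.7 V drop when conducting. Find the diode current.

I ≈ 0.38 mA

KVL around the loop: 11 = V_D + I·R = 0.7 + I × 27 kΩ.
So I = (11 − 0.7) / 27 kΩ = 10.3 / 27 = 0.381 mA.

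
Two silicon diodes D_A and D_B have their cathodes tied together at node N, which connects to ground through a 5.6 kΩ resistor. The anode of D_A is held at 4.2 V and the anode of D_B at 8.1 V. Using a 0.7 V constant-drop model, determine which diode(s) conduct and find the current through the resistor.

Only D_B conducts; I_R ≈ 1.3 mA

Assume both conduct. Then node N would need to be at both 4.2−0.7 = 3.5 V and 8.1−0.7 = 7.4 V, which is impossible.
Assume only D_B conducts: V_N = 8.1 − 0.7 = 7.4 V, so I_R = 7.4/5.6 = 1.32 mA.
Check D_A: its anode-to-cathode voltage is 4.2 − 7.4 = -3.2 V < 0.7 V, so it is off. The assumption is consistent.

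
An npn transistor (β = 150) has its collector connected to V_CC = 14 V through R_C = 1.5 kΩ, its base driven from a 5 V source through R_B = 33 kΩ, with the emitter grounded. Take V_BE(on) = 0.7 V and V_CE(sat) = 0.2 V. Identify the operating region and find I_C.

saturation; I_C ≈ 9.2 mA

Assume active: I_B = (5 − 0.7)/33 = 0.13 mA, giving I_C = β·I_B = 19.5 mA.
But then V_CE = 14 − 19.5×1.5 = -15.3 V < V_CE(sat) = 0.2 V — impossible in the active region.
So the transistor is saturated. With V_CE = 0.2 V, I_C = (V_CC − 0.2)/R_C = 13.8/1.5 = 9.2 mA.
Check: β·I_B = 19.5 mA > I_C = 9.2 mA, confirming saturation.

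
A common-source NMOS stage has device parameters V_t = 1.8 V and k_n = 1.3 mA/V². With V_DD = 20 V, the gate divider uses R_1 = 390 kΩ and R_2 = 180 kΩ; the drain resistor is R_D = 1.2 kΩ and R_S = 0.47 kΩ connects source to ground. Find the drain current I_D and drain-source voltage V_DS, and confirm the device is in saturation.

I_D ≈ 4.2 mA, V_DS ≈ 13 V

V_G = V_DD·R_2/(R_1+R_2) = 20×180/570 = 6.32 V.
Assume saturation: I_D = (k_n/2)(V_GS − V_t)² with V_GS = V_G − I_D·R_S = 6.32 − 0.47·I_D.
Substituting gives 0.144·I_D² − 3.76·I_D + 13.3 = 0, with roots I_D = 4.2 or 22 mA.
The root I_D = 22 mA gives V_GS = -4.02 V ≤ V_t, so take I_D = 4.2 mA.
Then V_GS = 4.34 V and V_DS = V_DD − I_D(R_D+R_S) = 20 − 4.2×1.67 = 13 V.
Saturation requires V_DS ≥ V_GS − V_t = 2.54 V; 13 ≥ 2.54 ✓.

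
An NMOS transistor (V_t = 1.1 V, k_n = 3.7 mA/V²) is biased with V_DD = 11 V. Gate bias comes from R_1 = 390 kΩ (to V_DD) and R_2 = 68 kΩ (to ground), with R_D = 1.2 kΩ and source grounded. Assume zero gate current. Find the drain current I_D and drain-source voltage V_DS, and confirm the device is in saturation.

I_D ≈ 0.53 mA, V_DS ≈ 10 V

V_G = V_DD·R_2/(R_1+R_2) = 11×68/458 = 1.63 V. With the source grounded, V_GS = V_G = 1.63 V.
Assume saturation: I_D = (k_n/2)(V_GS − V_t)² = (3.7/2)×(1.63 − 1.1)² = 1.85×0.533² = 0.526 mA.
V_DS = V_DD − I_D·R_D = 11 − 0.526×1.2 = 10.4 V.
Saturation requires V_DS ≥ V_GS − V_t = 0.533 V; 10.4 ≥ 0.533 ✓.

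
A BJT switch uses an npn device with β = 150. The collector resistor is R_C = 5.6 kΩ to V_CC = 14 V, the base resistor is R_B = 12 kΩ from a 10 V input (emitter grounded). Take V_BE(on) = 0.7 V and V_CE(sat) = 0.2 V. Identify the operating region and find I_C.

saturation; I_C ≈ 2.5 mA

Assume active: I_B = (10 − 0.7)/12 = 0.775 mA, giving I_C = β·I_B = 116 mA.
But then V_CE = 14 − 116×5.6 = -637 V < V_CE(sat) = 0.2 V — impossible in the active region.
So the transistor is saturated. With V_CE = 0.2 V, I_C = (V_CC − 0.2)/R_C = 13.8/5.6 = 2.46 mA.
Check: β·I_B = 116 mA > I_C = 2.46 mA, confirming saturation.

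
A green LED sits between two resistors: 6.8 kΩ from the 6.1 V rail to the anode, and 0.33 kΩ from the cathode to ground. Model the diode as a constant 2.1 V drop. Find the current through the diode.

The two resistors are in series with the diode, so KVL gives 6.1 = I·6.8 + 2.1 + I·0.33.
I = (6.1 − 2.1) / (6.8 + 0.33) kΩ = 4 / 7.13 = 0.561 mA.

I ≈ 0.56 mA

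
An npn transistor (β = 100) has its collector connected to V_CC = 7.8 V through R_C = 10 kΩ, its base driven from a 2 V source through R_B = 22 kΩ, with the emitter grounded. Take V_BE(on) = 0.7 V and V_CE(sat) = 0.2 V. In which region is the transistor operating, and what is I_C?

Assume active: I_B = (2 − 0.7)/22 = 0.0591 mA, giving I_C = β·I_B = 5.91 mA.
But then V_CE = 7.8 − 5.91×10 = -51.3 V < V_CE(sat) = 0.2 V — impossible in the active region.
So the transistor is saturated. With V_CE = 0.2 V, I_C = (V_CC − 0.2)/R_C = 7.6/10 = 0.76 mA.
Check: β·I_B = 5.91 mA > I_C = 0.76 mA, confirming saturation.

saturation; I_C ≈ 0.76 mA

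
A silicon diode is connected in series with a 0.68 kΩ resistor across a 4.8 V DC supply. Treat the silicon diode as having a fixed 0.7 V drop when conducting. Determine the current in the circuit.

KVL around the loop: 4.8 = V_D + I·R = 0.7 + I × 0.68 kΩ.
So I = (4.8 − 0.7) / 0.68 kΩ = 4.1 / 0.68 = 6.03 mA.

I ≈ 6 mA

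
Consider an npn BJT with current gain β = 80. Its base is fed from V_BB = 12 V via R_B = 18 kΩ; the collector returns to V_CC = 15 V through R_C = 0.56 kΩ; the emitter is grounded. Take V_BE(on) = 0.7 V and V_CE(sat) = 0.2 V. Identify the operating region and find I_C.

Assume active: I_B = (12 − 0.7)/18 = 0.628 mA, giving I_C = β·I_B = 50.2 mA.
But then V_CE = 15 − 50.2×0.56 = -13.1 V < V_CE(sat) = 0.2 V — impossible in the active region.
So the transistor is saturated. With V_CE = 0.2 V, I_C = (V_CC − 0.2)/R_C = 14.8/0.56 = 26.4 mA.
Check: β·I_B = 50.2 mA > I_C = 26.4 mA, confirming saturation.

saturation; I_C ≈ 26 mA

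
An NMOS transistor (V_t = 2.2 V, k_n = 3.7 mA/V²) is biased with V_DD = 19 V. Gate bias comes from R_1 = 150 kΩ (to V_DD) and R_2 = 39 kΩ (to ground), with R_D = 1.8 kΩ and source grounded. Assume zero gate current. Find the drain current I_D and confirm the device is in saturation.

V_G = V_DD·R_2/(R_1+R_2) = 19×39/189 = 3.92 V. With the source grounded, V_GS = V_G = 3.92 V.
Assume saturation: I_D = (k_n/2)(V_GS − V_t)² = (3.7/2)×(3.92 − 2.2)² = 1.85×1.72² = 5.48 mA.
V_DS = V_DD − I_D·R_D = 19 − 5.48×1.8 = 9.14 V.
Saturation requires V_DS ≥ V_GS − V_t = 1.72 V; 9.14 ≥ 1.72 ✓.

I_D ≈ 5.5 mA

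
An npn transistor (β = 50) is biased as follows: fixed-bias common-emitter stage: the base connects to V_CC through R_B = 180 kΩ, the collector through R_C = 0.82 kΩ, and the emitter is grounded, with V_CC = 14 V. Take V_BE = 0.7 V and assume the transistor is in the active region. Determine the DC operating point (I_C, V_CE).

I_C ≈ 3.7 mA, V_CE ≈ 11 V

Base loop: V_CC = I_B·R_B + V_BE, so I_B = (14 − 0.7)/180 kΩ = 0.0739 mA.
In the active region I_C = β·I_B = 50 × 0.0739 = 3.69 mA.
Collector loop: V_CE = V_CC − I_C·R_C = 14 − 3.69×0.82 = 11 V.
Since V_CE = 11 V > V_CE(sat) ≈ 0.2 V, the transistor is in the active region as assumed.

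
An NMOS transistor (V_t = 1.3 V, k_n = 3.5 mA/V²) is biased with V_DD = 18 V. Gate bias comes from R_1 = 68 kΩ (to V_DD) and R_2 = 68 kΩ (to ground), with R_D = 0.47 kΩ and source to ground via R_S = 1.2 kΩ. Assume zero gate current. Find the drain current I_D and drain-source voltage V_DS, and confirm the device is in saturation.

I_D ≈ 5 mA, V_DS ≈ 9.6 V

V_G = V_DD·R_2/(R_1+R_2) = 18×68/136 = 9 V.
Assume saturation: I_D = (k_n/2)(V_GS − V_t)² with V_GS = V_G − I_D·R_S = 9 − 1.2·I_D.
Substituting gives 2.52·I_D² − 33.3·I_D + 104 = 0, with roots I_D = 5.01 or 8.22 mA.
The root I_D = 8.22 mA gives V_GS = -0.868 V ≤ V_t, so take I_D = 5.01 mA.
Then V_GS = 2.99 V and V_DS = V_DD − I_D(R_D+R_S) = 18 − 5.01×1.67 = 9.64 V.
Saturation requires V_DS ≥ V_GS − V_t = 1.69 V; 9.64 ≥ 1.69 ✓.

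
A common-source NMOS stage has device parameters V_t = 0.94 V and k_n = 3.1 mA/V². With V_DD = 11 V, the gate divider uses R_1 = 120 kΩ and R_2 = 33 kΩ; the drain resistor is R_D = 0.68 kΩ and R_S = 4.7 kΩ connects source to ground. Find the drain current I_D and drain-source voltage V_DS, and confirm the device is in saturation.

I_D ≈ 0.22 mA, V_DS ≈ 9.8 V

V_G = V_DD·R_2/(R_1+R_2) = 11×33/153 = 2.37 V.
Assume saturation: I_D = (k_n/2)(V_GS − V_t)² with V_GS = V_G − I_D·R_S = 2.37 − 4.7·I_D.
Substituting gives 34.2·I_D² − 21.9·I_D + 3.18 = 0, with roots I_D = 0.224 or 0.415 mA.
The root I_D = 0.415 mA gives V_GS = 0.423 V ≤ V_t, so take I_D = 0.224 mA.
Then V_GS = 1.32 V and V_DS = V_DD − I_D(R_D+R_S) = 11 − 0.224×5.38 = 9.8 V.
Saturation requires V_DS ≥ V_GS − V_t = 0.38 V; 9.8 ≥ 0.38 ✓.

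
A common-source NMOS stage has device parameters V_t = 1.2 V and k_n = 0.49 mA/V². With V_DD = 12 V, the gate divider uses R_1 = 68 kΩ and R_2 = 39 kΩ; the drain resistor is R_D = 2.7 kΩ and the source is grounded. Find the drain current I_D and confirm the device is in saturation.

I_D ≈ 2.5 mA

V_G = V_DD·R_2/(R_1+R_2) = 12×39/107 = 4.37 V. With the source grounded, V_GS = V_G = 4.37 V.
Assume saturation: I_D = (k_n/2)(V_GS − V_t)² = (0.49/2)×(4.37 − 1.2)² = 0.245×3.17² = 2.47 mA.
V_DS = V_DD − I_D·R_D = 12 − 2.47×2.7 = 5.34 V.
Saturation requires V_DS ≥ V_GS − V_t = 3.17 V; 5.34 ≥ 3.17 ✓.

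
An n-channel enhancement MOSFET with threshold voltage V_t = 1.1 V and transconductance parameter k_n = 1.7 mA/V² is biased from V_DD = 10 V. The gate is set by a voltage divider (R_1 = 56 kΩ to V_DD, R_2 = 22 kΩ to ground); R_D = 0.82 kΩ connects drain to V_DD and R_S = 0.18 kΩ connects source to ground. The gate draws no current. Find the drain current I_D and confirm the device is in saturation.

I_D ≈ 1.7 mA

V_G = V_DD·R_2/(R_1+R_2) = 10×22/78 = 2.82 V.
Assume saturation: I_D = (k_n/2)(V_GS − V_t)² with V_GS = V_G − I_D·R_S = 2.82 − 0.18·I_D.
Substituting gives 0.0275·I_D² − 1.53·I_D + 2.52 = 0, with roots I_D = 1.7 or 53.7 mA.
The root I_D = 53.7 mA gives V_GS = -6.85 V ≤ V_t, so take I_D = 1.7 mA.
Then V_GS = 2.51 V and V_DS = V_DD − I_D(R_D+R_S) = 10 − 1.7×1 = 8.3 V.
Saturation requires V_DS ≥ V_GS − V_t = 1.41 V; 8.3 ≥ 1.41 ✓.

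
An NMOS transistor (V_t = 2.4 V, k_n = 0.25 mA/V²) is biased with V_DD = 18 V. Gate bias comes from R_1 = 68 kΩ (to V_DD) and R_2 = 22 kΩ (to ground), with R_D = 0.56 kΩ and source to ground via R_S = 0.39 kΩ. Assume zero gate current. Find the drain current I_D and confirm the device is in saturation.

V_G = V_DD·R_2/(R_1+R_2) = 18×22/90 = 4.4 V.
Assume saturation: I_D = (k_n/2)(V_GS − V_t)² with V_GS = V_G − I_D·R_S = 4.4 − 0.39·I_D.
Substituting gives 0.019·I_D² − 1.2·I_D + 0.5 = 0, with roots I_D = 0.421 or 62.4 mA.
The root I_D = 62.4 mA gives V_GS = -19.9 V ≤ V_t, so take I_D = 0.421 mA.
Then V_GS = 4.24 V and V_DS = V_DD − I_D(R_D+R_S) = 18 − 0.421×0.95 = 17.6 V.
Saturation requires V_DS ≥ V_GS − V_t = 1.84 V; 17.6 ≥ 1.84 ✓.

I_D ≈ 0.42 mA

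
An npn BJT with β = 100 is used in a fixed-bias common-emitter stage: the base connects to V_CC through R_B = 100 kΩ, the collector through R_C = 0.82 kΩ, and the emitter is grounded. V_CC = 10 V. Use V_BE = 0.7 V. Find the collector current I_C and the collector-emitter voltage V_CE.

I_C ≈ 9.3 mA, V_CE ≈ 2.4 V

Base loop: V_CC = I_B·R_B + V_BE, so I_B = (10 − 0.7)/100 kΩ = 0.093 mA.
In the active region I_C = β·I_B = 100 × 0.093 = 9.3 mA.
Collector loop: V_CE = V_CC − I_C·R_C = 10 − 9.3×0.82 = 2.37 V.
Since V_CE = 2.37 V > V_CE(sat) ≈ 0.2 V, the transistor is in the active region as assumed.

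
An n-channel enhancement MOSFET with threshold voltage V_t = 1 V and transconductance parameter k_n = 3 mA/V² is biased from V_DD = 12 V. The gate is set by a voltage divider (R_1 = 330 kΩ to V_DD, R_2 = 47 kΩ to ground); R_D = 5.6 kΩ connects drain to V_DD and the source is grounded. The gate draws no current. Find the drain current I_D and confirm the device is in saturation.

I_D ≈ 0.37 mA

V_G = V_DD·R_2/(R_1+R_2) = 12×47/377 = 1.5 V. With the source grounded, V_GS = V_G = 1.5 V.
Assume saturation: I_D = (k_n/2)(V_GS − V_t)² = (3/2)×(1.5 − 1)² = 1.5×0.496² = 0.369 mA.
V_DS = V_DD − I_D·R_D = 12 − 0.369×5.6 = 9.93 V.
Saturation requires V_DS ≥ V_GS − V_t = 0.496 V; 9.93 ≥ 0.496 ✓.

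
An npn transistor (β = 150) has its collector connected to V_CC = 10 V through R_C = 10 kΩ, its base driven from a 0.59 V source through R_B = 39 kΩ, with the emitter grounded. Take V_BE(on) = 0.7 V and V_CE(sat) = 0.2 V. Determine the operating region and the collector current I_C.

cutoff; I_C ≈ 0

V_BB = 0.59 V ≤ V_BE(on) = 0.7 V, so the base-emitter junction is not forward biased.
The transistor is in cutoff: I_B = I_C = 0.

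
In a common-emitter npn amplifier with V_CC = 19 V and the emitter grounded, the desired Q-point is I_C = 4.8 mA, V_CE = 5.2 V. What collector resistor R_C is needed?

R_C ≈ 2.9 kΩ

Collector loop: V_CC = I_C·R_C + V_CE.
R_C = (V_CC − V_CE)/I_C = (19 − 5.2)/4.8 = 2.88 kΩ.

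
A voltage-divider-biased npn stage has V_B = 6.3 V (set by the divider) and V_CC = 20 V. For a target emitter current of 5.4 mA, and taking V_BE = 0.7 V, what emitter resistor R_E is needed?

R_E ≈ 1 kΩ

V_E = V_B − V_BE = 6.3 − 0.7 = 5.6 V.
R_E = V_E / I_E = 5.6 / 5.4 = 1.04 kΩ.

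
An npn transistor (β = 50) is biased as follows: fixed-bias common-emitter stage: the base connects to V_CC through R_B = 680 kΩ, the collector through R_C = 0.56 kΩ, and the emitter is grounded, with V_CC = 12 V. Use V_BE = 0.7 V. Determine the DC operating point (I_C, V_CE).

Base loop: V_CC = I_B·R_B + V_BE, so I_B = (12 − 0.7)/680 kΩ = 0.0166 mA.
In the active region I_C = β·I_B = 50 × 0.0166 = 0.831 mA.
Collector loop: V_CE = V_CC − I_C·R_C = 12 − 0.831×0.56 = 11.5 V.
Since V_CE = 11.5 V > V_CE(sat) ≈ 0.2 V, the transistor is in the active region as assumed.

I_C ≈ 0.83 mA, V_CE ≈ 12 V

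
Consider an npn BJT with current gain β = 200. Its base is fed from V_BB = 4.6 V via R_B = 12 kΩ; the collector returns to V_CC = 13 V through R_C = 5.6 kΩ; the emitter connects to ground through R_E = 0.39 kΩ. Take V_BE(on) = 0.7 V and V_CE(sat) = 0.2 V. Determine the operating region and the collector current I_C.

Assume active: I_B = (4.6 − 0.7)/(12 + 201×0.39) = 0.0431 mA, I_C = β·I_B = 8.63 mA.
Then V_CE = 13 − 8.63×5.6 − 8.67×0.39 = -38.7 V < 0.2 V — the active assumption fails.
Re-solve with V_CE = 0.2 V. KCL at the emitter: V_E/R_E = (V_BB−0.7−V_E)/R_B + (V_CC−0.2−V_E)/R_C, giving V_E = 0.924 V.
I_C = (V_CC − 0.2 − V_E)/R_C = (12.8 − 0.924)/5.6 = 2.12 mA.
Check: I_B = (3.9 − 0.924)/12 = 0.248 mA, and β·I_B = 49.6 mA > I_C, confirming saturation.

saturation; I_C ≈ 2.1 mA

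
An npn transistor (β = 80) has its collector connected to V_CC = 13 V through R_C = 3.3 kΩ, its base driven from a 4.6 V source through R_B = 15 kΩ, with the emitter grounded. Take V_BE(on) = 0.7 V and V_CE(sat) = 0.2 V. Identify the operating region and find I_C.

saturation; I_C ≈ 3.9 mA

Assume active: I_B = (4.6 − 0.7)/15 = 0.26 mA, giving I_C = β·I_B = 20.8 mA.
But then V_CE = 13 − 20.8×3.3 = -55.6 V < V_CE(sat) = 0.2 V — impossible in the active region.
So the transistor is saturated. With V_CE = 0.2 V, I_C = (V_CC − 0.2)/R_C = 12.8/3.3 = 3.88 mA.
Check: β·I_B = 20.8 mA > I_C = 3.88 mA, confirming saturation.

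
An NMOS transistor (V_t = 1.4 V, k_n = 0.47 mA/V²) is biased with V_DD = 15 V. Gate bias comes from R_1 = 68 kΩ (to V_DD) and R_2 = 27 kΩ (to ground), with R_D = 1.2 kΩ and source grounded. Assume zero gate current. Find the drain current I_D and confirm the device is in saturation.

I_D ≈ 1.9 mA

V_G = V_DD·R_2/(R_1+R_2) = 15×27/95 = 4.26 V. With the source grounded, V_GS = V_G = 4.26 V.
Assume saturation: I_D = (k_n/2)(V_GS − V_t)² = (0.47/2)×(4.26 − 1.4)² = 0.235×2.86² = 1.93 mA.
V_DS = V_DD − I_D·R_D = 15 − 1.93×1.2 = 12.7 V.
Saturation requires V_DS ≥ V_GS − V_t = 2.86 V; 12.7 ≥ 2.86 ✓.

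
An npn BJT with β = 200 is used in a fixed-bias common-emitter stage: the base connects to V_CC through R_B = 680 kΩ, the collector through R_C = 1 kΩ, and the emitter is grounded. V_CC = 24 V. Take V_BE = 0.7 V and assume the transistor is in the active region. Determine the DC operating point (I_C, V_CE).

Base loop: V_CC = I_B·R_B + V_BE, so I_B = (24 − 0.7)/680 kΩ = 0.0343 mA.
In the active region I_C = β·I_B = 200 × 0.0343 = 6.85 mA.
Collector loop: V_CE = V_CC − I_C·R_C = 24 − 6.85×1 = 17.1 V.
Since V_CE = 17.1 V > V_CE(sat) ≈ 0.2 V, the transistor is in the active region as assumed.

I_C ≈ 6.9 mA, V_CE ≈ 17 V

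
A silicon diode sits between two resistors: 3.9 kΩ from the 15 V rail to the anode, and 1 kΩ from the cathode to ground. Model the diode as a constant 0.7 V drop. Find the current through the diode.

I ≈ 2.9 mA

The two resistors are in series with the diode, so KVL gives 15 = I·3.9 + 0.7 + I·1.
I = (15 − 0.7) / (3.9 + 1) kΩ = 14.3 / 4.9 = 2.92 mA.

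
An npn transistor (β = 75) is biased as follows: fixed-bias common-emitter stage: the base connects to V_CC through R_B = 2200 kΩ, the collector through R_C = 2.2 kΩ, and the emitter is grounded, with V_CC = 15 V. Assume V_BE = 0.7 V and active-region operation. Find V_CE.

Base loop: V_CC = I_B·R_B + V_BE, so I_B = (15 − 0.7)/2200 kΩ = 0.0065 mA.
In the active region I_C = β·I_B = 75 × 0.0065 = 0.488 mA.
Collector loop: V_CE = V_CC − I_C·R_C = 15 − 0.488×2.2 = 13.9 V.
Since V_CE = 13.9 V > V_CE(sat) ≈ 0.2 V, the transistor is in the active region as assumed.

V_CE ≈ 14 V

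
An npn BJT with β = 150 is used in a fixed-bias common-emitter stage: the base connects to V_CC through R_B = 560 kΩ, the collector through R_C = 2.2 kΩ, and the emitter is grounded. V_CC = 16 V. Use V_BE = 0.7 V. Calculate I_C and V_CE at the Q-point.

Base loop: V_CC = I_B·R_B + V_BE, so I_B = (16 − 0.7)/560 kΩ = 0.0273 mA.
In the active region I_C = β·I_B = 150 × 0.0273 = 4.1 mA.
Collector loop: V_CE = V_CC − I_C·R_C = 16 − 4.1×2.2 = 6.98 V.
Since V_CE = 6.98 V > V_CE(sat) ≈ 0.2 V, the transistor is in the active region as assumed.

I_C ≈ 4.1 mA, V_CE ≈ 7 V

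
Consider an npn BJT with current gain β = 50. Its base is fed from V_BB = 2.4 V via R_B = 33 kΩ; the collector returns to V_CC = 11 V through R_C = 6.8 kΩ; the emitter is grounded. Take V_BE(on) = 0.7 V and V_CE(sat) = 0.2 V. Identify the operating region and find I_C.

Assume active: I_B = (2.4 − 0.7)/33 = 0.0515 mA, giving I_C = β·I_B = 2.58 mA.
But then V_CE = 11 − 2.58×6.8 = -6.52 V < V_CE(sat) = 0.2 V — impossible in the active region.
So the transistor is saturated. With V_CE = 0.2 V, I_C = (V_CC − 0.2)/R_C = 10.8/6.8 = 1.59 mA.
Check: β·I_B = 2.58 mA > I_C = 1.59 mA, confirming saturation.

saturation; I_C ≈ 1.6 mA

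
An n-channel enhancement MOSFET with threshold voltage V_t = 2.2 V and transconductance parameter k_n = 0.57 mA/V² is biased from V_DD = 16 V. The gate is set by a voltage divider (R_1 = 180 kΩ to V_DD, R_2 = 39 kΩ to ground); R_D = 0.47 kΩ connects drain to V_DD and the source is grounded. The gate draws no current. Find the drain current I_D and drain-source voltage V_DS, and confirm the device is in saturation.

V_G = V_DD·R_2/(R_1+R_2) = 16×39/219 = 2.85 V. With the source grounded, V_GS = V_G = 2.85 V.
Assume saturation: I_D = (k_n/2)(V_GS − V_t)² = (0.57/2)×(2.85 − 2.2)² = 0.285×0.649² = 0.12 mA.
V_DS = V_DD − I_D·R_D = 16 − 0.12×0.47 = 15.9 V.
Saturation requires V_DS ≥ V_GS − V_t = 0.649 V; 15.9 ≥ 0.649 ✓.

I_D ≈ 0.12 mA, V_DS ≈ 16 V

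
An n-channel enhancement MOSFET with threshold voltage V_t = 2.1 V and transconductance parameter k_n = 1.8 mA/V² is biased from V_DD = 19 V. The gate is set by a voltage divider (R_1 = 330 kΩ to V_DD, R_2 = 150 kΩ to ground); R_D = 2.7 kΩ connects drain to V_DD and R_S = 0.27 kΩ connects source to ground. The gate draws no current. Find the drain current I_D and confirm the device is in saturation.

I_D ≈ 5.3 mA

V_G = V_DD·R_2/(R_1+R_2) = 19×150/480 = 5.94 V.
Assume saturation: I_D = (k_n/2)(V_GS − V_t)² with V_GS = V_G − I_D·R_S = 5.94 − 0.27·I_D.
Substituting gives 0.0656·I_D² − 2.87·I_D + 13.3 = 0, with roots I_D = 5.26 or 38.4 mA.
The root I_D = 38.4 mA gives V_GS = -4.43 V ≤ V_t, so take I_D = 5.26 mA.
Then V_GS = 4.52 V and V_DS = V_DD − I_D(R_D+R_S) = 19 − 5.26×2.97 = 3.38 V.
Saturation requires V_DS ≥ V_GS − V_t = 2.42 V; 3.38 ≥ 2.42 ✓.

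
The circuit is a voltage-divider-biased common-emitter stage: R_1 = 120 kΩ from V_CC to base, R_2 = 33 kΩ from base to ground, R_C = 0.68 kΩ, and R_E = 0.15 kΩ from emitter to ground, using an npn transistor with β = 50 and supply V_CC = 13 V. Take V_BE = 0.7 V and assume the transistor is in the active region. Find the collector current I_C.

Thevenize the base divider: V_Th = V_CC·R_2/(R_1+R_2) = 13×33/153 = 2.8 V, R_Th = R_1‖R_2 = 25.9 kΩ.
Base-emitter loop: V_Th = I_B·R_Th + V_BE + (β+1)I_B·R_E, so I_B = (2.8 − 0.7) / (25.9 + 51×0.15) = 0.0627 mA.
I_C = β·I_B = 50×0.0627 = 3.14 mA, and I_E = (β+1)I_B = 3.2 mA.
V_CE = V_CC − I_C·R_C − I_E·R_E = 13 − 3.14×0.68 − 3.2×0.15 = 10.4 V.
V_CE = 10.4 V > 0.2 V confirms active-region operation.

I_C ≈ 3.1 mA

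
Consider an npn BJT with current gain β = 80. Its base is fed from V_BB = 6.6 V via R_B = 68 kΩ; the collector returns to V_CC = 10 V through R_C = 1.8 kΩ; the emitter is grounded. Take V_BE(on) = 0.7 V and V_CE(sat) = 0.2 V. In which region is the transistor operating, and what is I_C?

saturation; I_C ≈ 5.4 mA

Assume active: I_B = (6.6 − 0.7)/68 = 0.0868 mA, giving I_C = β·I_B = 6.94 mA.
But then V_CE = 10 − 6.94×1.8 = -2.49 V < V_CE(sat) = 0.2 V — impossible in the active region.
So the transistor is saturated. With V_CE = 0.2 V, I_C = (V_CC − 0.2)/R_C = 9.8/1.8 = 5.44 mA.
Check: β·I_B = 6.94 mA > I_C = 5.44 mA, confirming saturation.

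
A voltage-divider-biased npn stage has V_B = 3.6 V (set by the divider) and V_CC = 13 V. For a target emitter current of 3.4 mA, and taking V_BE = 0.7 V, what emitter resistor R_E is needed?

R_E ≈ 0.85 kΩ

V_E = V_B − V_BE = 3.6 − 0.7 = 2.9 V.
R_E = V_E / I_E = 2.9 / 3.4 = 0.853 kΩ.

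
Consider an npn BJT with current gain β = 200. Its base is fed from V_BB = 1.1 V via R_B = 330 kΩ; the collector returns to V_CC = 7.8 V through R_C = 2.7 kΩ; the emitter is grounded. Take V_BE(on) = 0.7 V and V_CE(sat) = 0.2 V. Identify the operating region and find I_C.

Assume active. Base-emitter loop: I_B = (V_BB − V_BE)/R_B = (1.1 − 0.7)/330 = 0.00121 mA.
I_C = β·I_B = 200×0.00121 = 0.242 mA.
V_CE = V_CC − I_C·R_C = 7.8 − 0.242×2.7 = 7.15 V > V_CE(sat), so the active-region assumption holds.

active; I_C ≈ 0.24 mA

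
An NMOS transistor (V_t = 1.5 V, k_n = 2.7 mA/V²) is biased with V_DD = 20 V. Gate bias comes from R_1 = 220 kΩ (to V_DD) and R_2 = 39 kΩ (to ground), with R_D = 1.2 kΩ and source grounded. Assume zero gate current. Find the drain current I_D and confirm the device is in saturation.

I_D ≈ 3.1 mA

V_G = V_DD·R_2/(R_1+R_2) = 20×39/259 = 3.01 V. With the source grounded, V_GS = V_G = 3.01 V.
Assume saturation: I_D = (k_n/2)(V_GS − V_t)² = (2.7/2)×(3.01 − 1.5)² = 1.35×1.51² = 3.08 mA.
V_DS = V_DD − I_D·R_D = 20 − 3.08×1.2 = 16.3 V.
Saturation requires V_DS ≥ V_GS − V_t = 1.51 V; 16.3 ≥ 1.51 ✓.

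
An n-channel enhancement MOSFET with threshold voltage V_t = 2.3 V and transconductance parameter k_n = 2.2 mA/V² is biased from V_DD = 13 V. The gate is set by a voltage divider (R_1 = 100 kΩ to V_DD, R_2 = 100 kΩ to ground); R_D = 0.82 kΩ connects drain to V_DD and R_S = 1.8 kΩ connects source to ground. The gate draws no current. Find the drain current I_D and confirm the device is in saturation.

I_D ≈ 1.7 mA

V_G = V_DD·R_2/(R_1+R_2) = 13×100/200 = 6.5 V.
Assume saturation: I_D = (k_n/2)(V_GS − V_t)² with V_GS = V_G − I_D·R_S = 6.5 − 1.8·I_D.
Substituting gives 3.56·I_D² − 17.6·I_D + 19.4 = 0, with roots I_D = 1.65 or 3.29 mA.
The root I_D = 3.29 mA gives V_GS = 0.569 V ≤ V_t, so take I_D = 1.65 mA.
Then V_GS = 3.53 V and V_DS = V_DD − I_D(R_D+R_S) = 13 − 1.65×2.62 = 8.67 V.
Saturation requires V_DS ≥ V_GS − V_t = 1.23 V; 8.67 ≥ 1.23 ✓.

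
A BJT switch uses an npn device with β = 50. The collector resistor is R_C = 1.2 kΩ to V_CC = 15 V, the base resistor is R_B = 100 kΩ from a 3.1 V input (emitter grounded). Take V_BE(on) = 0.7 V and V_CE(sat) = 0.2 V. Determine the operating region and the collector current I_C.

active; I_C ≈ 1.2 mA

Assume active. Base-emitter loop: I_B = (V_BB − V_BE)/R_B = (3.1 − 0.7)/100 = 0.024 mA.
I_C = β·I_B = 50×0.024 = 1.2 mA.
V_CE = V_CC − I_C·R_C = 15 − 1.2×1.2 = 13.6 V > V_CE(sat), so the active-region assumption holds.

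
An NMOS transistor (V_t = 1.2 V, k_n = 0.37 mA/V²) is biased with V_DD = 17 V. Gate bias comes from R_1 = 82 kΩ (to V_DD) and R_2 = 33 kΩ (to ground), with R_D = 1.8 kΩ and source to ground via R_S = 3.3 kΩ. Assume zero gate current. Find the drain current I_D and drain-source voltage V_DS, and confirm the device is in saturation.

V_G = V_DD·R_2/(R_1+R_2) = 17×33/115 = 4.88 V.
Assume saturation: I_D = (k_n/2)(V_GS − V_t)² with V_GS = V_G − I_D·R_S = 4.88 − 3.3·I_D.
Substituting gives 2.01·I_D² − 5.49·I_D + 2.5 = 0, with roots I_D = 0.579 or 2.15 mA.
The root I_D = 2.15 mA gives V_GS = -2.21 V ≤ V_t, so take I_D = 0.579 mA.
Then V_GS = 2.97 V and V_DS = V_DD − I_D(R_D+R_S) = 17 − 0.579×5.1 = 14 V.
Saturation requires V_DS ≥ V_GS − V_t = 1.77 V; 14 ≥ 1.77 ✓.

I_D ≈ 0.58 mA, V_DS ≈ 14 V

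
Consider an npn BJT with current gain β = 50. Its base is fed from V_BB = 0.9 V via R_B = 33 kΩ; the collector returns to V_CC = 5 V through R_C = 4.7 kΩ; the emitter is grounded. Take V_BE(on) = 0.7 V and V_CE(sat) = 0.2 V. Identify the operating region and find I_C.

active; I_C ≈ 0.3 mA

Assume active. Base-emitter loop: I_B = (V_BB − V_BE)/R_B = (0.9 − 0.7)/33 = 0.00606 mA.
I_C = β·I_B = 50×0.00606 = 0.303 mA.
V_CE = V_CC − I_C·R_C = 5 − 0.303×4.7 = 3.58 V > V_CE(sat), so the active-region assumption holds.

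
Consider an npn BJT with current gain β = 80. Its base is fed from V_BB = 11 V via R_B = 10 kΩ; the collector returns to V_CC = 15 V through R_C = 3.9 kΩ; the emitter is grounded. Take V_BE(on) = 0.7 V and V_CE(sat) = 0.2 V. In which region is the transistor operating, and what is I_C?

Assume active: I_B = (11 − 0.7)/10 = 1.03 mA, giving I_C = β·I_B = 82.4 mA.
But then V_CE = 15 − 82.4×3.9 = -306 V < V_CE(sat) = 0.2 V — impossible in the active region.
So the transistor is saturated. With V_CE = 0.2 V, I_C = (V_CC − 0.2)/R_C = 14.8/3.9 = 3.79 mA.
Check: β·I_B = 82.4 mA > I_C = 3.79 mA, confirming saturation.

saturation; I_C ≈ 3.8 mA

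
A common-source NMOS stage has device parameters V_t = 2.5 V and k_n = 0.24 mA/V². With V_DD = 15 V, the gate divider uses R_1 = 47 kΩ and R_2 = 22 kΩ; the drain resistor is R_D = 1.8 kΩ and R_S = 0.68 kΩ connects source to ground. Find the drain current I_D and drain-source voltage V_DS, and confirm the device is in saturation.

V_G = V_DD·R_2/(R_1+R_2) = 15×22/69 = 4.78 V.
Assume saturation: I_D = (k_n/2)(V_GS − V_t)² with V_GS = V_G − I_D·R_S = 4.78 − 0.68·I_D.
Substituting gives 0.0555·I_D² − 1.37·I_D + 0.625 = 0, with roots I_D = 0.464 or 24.3 mA.
The root I_D = 24.3 mA gives V_GS = -11.7 V ≤ V_t, so take I_D = 0.464 mA.
Then V_GS = 4.47 V and V_DS = V_DD − I_D(R_D+R_S) = 15 − 0.464×2.48 = 13.8 V.
Saturation requires V_DS ≥ V_GS − V_t = 1.97 V; 13.8 ≥ 1.97 ✓.

I_D ≈ 0.46 mA, V_DS ≈ 14 V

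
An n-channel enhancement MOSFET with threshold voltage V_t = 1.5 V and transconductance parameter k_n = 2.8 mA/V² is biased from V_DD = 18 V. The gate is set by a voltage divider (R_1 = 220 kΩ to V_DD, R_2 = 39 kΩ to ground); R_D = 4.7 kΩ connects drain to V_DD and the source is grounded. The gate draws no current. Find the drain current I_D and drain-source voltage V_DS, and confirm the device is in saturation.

I_D ≈ 2.1 mA, V_DS ≈ 8.4 V

V_G = V_DD·R_2/(R_1+R_2) = 18×39/259 = 2.71 V. With the source grounded, V_GS = V_G = 2.71 V.
Assume saturation: I_D = (k_n/2)(V_GS − V_t)² = (2.8/2)×(2.71 − 1.5)² = 1.4×1.21² = 2.05 mA.
V_DS = V_DD − I_D·R_D = 18 − 2.05×4.7 = 8.36 V.
Saturation requires V_DS ≥ V_GS − V_t = 1.21 V; 8.36 ≥ 1.21 ✓.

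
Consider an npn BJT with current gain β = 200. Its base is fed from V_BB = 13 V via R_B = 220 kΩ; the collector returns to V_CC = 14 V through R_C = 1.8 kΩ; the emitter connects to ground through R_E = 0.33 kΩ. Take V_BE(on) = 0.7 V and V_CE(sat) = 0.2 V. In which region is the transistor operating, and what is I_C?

Assume active: I_B = (13 − 0.7)/(220 + 201×0.33) = 0.043 mA, I_C = β·I_B = 8.59 mA.
Then V_CE = 14 − 8.59×1.8 − 8.63×0.33 = -4.31 V < 0.2 V — the active assumption fails.
Re-solve with V_CE = 0.2 V. KCL at the emitter: V_E/R_E = (V_BB−0.7−V_E)/R_B + (V_CC−0.2−V_E)/R_C, giving V_E = 2.15 V.
I_C = (V_CC − 0.2 − V_E)/R_C = (13.8 − 2.15)/1.8 = 6.47 mA.
Check: I_B = (12.3 − 2.15)/220 = 0.0461 mA, and β·I_B = 9.23 mA > I_C, confirming saturation.

saturation; I_C ≈ 6.5 mA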